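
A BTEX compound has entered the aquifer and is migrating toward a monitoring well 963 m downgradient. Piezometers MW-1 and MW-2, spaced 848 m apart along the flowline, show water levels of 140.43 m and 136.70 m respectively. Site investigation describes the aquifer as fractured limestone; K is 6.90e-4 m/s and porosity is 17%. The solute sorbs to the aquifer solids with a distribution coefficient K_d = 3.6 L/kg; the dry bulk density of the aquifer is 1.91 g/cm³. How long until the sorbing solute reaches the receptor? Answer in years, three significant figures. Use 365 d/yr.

Hydraulic gradient i = (140.43 − 136.70) / 848 = 3.73 / 848 = 0.004399
K = 6.90e-4 m/s × 86400 s/d = 59.62 m/d
Darcy flux q = K·i = 59.62 × 0.004399 = 0.2622 m/d
v = Ki/n = 59.62·0.004399/0.17 = 1.543 m/d
Retardation R = 1 + ρ_b·K_d/n = 1 + 1.91×3.6/0.17 = 41.45
Contaminant velocity v_c = v/R = 1.543/41.45 = 0.03722 m/d
t = L/v_c = 963/0.03722 = 25880 d
   = 25880/365 = 70.9 yr

70.9 years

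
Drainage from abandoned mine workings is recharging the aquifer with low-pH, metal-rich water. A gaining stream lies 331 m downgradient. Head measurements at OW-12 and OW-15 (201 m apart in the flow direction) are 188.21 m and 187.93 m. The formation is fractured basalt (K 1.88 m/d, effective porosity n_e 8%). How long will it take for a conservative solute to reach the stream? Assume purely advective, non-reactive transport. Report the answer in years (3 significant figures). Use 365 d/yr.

Hydraulic gradient i = (188.21 − 187.93) / 201 = 0.28 / 201 = 0.001393
Darcy flux q = K·i = 1.88 × 0.001393 = 0.002619 m/d
v = Ki/n = 1.88·0.001393/0.08 = 0.03274 m/d
t = L / v = 331 / 0.03274 = 10110 d
   = 10110 / 365 = 27.7 yr

27.7 years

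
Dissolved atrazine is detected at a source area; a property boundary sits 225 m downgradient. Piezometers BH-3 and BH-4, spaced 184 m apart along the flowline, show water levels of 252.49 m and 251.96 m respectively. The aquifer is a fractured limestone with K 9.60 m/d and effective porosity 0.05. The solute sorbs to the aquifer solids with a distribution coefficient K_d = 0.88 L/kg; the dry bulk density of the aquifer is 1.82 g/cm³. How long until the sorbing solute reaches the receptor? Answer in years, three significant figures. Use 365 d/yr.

Hydraulic gradient i = (252.49 − 251.96) / 184 = 0.53 / 184 = 0.002880
Specific discharge q = 9.60 × 0.002880 = 0.02765 m/d
v = Ki/n = 9.60·0.002880/0.05 = 0.5530 m/d
Retardation R = 1 + ρ_b·K_d/n = 1 + 1.82×0.88/0.05 = 33.03
Contaminant velocity v_c = v/R = 0.5530/33.03 = 0.01674 m/d
t = L/v_c = 225/0.01674 = 13440 d
   = 13440/365 = 36.8 yr

36.8 years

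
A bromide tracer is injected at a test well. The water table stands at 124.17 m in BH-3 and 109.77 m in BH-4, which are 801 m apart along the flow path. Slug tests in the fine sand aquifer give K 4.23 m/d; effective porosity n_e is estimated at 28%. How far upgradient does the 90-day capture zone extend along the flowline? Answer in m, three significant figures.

Hydraulic gradient i = (124.17 − 109.77) / 801 = 14.40 / 801 = 0.01798
Darcy flux q = K·i = 4.23 × 0.01798 = 0.07604 m/d
v = Ki/n = 4.23·0.01798/0.28 = 0.2716 m/d
L = v × T = 0.2716 × 90 = 24.44 m

24.4 m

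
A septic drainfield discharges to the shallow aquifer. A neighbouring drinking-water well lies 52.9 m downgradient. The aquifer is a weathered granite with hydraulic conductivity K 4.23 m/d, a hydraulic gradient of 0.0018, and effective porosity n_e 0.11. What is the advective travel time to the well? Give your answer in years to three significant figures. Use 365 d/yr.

Darcy flux q = K·i = 4.23 × 0.0018 = 0.007614 m/d
v = Ki/n = 4.23·0.0018/0.11 = 0.06922 m/d
t = L / v = 52.9 / 0.06922 = 764.3 d
   = 764.3 / 365 = 2.09 yr

2.09 years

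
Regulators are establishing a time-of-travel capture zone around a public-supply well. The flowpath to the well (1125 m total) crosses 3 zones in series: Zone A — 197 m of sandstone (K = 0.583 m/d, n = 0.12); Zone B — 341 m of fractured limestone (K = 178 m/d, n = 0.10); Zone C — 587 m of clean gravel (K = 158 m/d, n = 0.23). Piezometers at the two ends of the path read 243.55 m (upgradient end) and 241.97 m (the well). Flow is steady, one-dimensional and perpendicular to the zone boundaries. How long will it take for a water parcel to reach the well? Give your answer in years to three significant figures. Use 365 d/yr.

115 years

Total head drop ΔH = 243.55 − 241.97 = 1.58 m
Continuity: the same q passes through each zone, so ΔH = q·Σ(L_j/K_j) — the zones act as resistances in series.
Σ(L/K) = 197/0.583 + 341/178 + 587/158 = 337.9 + 1.916 + 3.715 = 343.5 d
q = ΔH / Σ(L/K) = 1.58 / 343.5 = 0.004599 m/d (same in every zone)
Zone A: v = q/n = 0.004599/0.12 = 0.03833 m/d → t_A = 197/0.03833 = 5140 d
Zone B: v = q/n = 0.004599/0.10 = 0.04599 m/d → t_B = 341/0.04599 = 7414 d
Zone C: v = q/n = 0.004599/0.23 = 0.02000 m/d → t_C = 587/0.02000 = 29360 d
Total t = 5140 + 7414 + 29360 = 41910 d
   = 41910 / 365 = 115 yr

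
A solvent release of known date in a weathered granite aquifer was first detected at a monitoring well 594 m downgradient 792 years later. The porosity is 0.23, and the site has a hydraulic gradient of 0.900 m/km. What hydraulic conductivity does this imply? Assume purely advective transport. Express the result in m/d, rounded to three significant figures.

t = 792 years = 289100 d
v = L / t = 594 / 289100 = 0.002055 m/d
K = v · n / i = 0.002055 × 0.23 / 9.0e-4 = 0.525 m/d

0.525 m/d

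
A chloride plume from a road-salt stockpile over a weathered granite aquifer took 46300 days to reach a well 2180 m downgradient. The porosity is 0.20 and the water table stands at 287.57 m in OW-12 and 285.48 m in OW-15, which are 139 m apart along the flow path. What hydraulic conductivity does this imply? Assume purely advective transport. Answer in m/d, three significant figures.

0.626 m/d

Hydraulic gradient i = (287.57 − 285.48) / 139 = 2.09 / 139 = 0.01504
v = L / t = 2180 / 46300 = 0.04708 m/d
K = v · n / i = 0.04708 × 0.20 / 0.01504 = 0.626 m/d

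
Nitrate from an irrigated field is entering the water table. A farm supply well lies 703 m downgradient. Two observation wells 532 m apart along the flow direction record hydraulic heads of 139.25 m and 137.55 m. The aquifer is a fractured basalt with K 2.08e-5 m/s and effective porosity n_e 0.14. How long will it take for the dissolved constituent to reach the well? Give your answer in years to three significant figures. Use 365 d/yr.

47.0 years

Hydraulic gradient i = (139.25 − 137.55) / 532 = 1.70 / 532 = 0.003195
K = 2.08e-5 m/s × 86400 s/d = 1.797 m/d
Darcy flux q = K·i = 1.797 × 0.003195 = 0.005743 m/d
v_s = q/n_e = 0.005743/0.14 = 0.04102 m/d
t = L / v = 703 / 0.04102 = 17140 d
   = 17140 / 365 = 47.0 yr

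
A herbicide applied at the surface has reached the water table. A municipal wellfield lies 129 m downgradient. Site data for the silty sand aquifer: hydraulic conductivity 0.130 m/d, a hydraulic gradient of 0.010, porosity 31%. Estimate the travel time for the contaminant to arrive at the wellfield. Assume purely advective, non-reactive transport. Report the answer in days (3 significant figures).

Darcy flux q = K·i = 0.130 × 0.010 = 0.001300 m/d
v_s = q/n_e = 0.001300/0.31 = 0.004194 m/d
t = L / v = 129 / 0.004194 = 30760 d

30800 days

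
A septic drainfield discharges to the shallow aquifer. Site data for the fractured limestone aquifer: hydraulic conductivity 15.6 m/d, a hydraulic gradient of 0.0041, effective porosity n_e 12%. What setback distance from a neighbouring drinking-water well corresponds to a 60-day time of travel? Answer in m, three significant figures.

32.0 m

q = Ki = 15.6 × 0.0041 = 0.06396 m/d
v_s = q/n_e = 0.06396/0.12 = 0.5330 m/d
L = v × T = 0.5330 × 60 = 31.98 m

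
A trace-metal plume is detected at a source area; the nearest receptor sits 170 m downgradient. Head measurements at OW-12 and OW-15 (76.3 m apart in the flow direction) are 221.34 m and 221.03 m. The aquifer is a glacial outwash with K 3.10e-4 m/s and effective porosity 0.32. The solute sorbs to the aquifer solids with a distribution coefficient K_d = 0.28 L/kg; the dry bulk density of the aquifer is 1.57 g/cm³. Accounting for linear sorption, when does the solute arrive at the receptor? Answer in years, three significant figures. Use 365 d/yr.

Hydraulic gradient i = (221.34 − 221.03) / 76.3 = 0.31 / 76.3 = 0.004063
K = 3.10e-4 m/s × 86400 s/d = 26.78 m/d
Darcy flux q = K·i = 26.78 × 0.004063 = 0.1088 m/d
v = Ki/n = 26.78·0.004063/0.32 = 0.3401 m/d
Retardation R = 1 + ρ_b·K_d/n = 1 + 1.57×0.28/0.32 = 2.374
Contaminant velocity v_c = v/R = 0.3401/2.374 = 0.1433 m/d
t = L/v_c = 170/0.1433 = 1187 d
   = 1187/365 = 3.25 yr

3.25 years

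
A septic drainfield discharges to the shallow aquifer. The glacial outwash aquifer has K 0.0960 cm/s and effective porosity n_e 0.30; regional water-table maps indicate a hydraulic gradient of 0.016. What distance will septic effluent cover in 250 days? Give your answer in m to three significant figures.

1110 m

K = 0.0960 cm/s × 864 = 82.94 m/d
Darcy flux q = K·i = 82.94 × 0.016 = 1.327 m/d
v = Ki/n = 82.94·0.016/0.30 = 4.424 m/d
L = v × T = 4.424 × 250 = 1106 m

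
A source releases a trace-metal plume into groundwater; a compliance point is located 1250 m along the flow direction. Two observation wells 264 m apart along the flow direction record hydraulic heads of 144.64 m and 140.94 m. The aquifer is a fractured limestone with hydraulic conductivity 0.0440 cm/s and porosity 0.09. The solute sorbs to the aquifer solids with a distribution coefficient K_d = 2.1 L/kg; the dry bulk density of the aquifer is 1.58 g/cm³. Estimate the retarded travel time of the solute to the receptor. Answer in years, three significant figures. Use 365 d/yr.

21.9 years

Hydraulic gradient i = (144.64 − 140.94) / 264 = 3.70 / 264 = 0.01402
K = 0.0440 cm/s × 864 = 38.02 m/d
Darcy flux q = K·i = 38.02 × 0.01402 = 0.5328 m/d
v = Ki/n = 38.02·0.01402/0.09 = 5.920 m/d
Retardation R = 1 + ρ_b·K_d/n = 1 + 1.58×2.1/0.09 = 37.87
Contaminant velocity v_c = v/R = 5.920/37.87 = 0.1563 m/d
t = L/v_c = 1250/0.1563 = 7995 d
   = 7995/365 = 21.9 yr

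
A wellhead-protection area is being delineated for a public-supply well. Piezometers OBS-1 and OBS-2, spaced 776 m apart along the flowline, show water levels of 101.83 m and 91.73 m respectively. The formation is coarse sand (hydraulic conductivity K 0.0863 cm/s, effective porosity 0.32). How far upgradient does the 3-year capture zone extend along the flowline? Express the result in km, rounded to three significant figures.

Hydraulic gradient i = (101.83 − 91.73) / 776 = 10.10 / 776 = 0.01302
K = 0.0863 cm/s × 864 = 74.56 m/d
q = Ki = 74.56 × 0.01302 = 0.9705 m/d
Seepage velocity v = q / n = 0.9705 / 0.32 = 3.033 m/d
T = 3 yr × 365 = 1095 d
L = v × T = 3.033 × 1095 = 3321 m
   = 3.32 km

3.32 km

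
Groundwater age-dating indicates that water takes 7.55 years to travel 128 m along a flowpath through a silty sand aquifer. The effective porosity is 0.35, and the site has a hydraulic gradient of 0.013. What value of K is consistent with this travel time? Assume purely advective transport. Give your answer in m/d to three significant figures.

t = 7.55 years = 2756 d
v = L / t = 128 / 2756 = 0.04645 m/d
K = v · n / i = 0.04645 × 0.35 / 0.013 = 1.25 m/d

1.25 m/d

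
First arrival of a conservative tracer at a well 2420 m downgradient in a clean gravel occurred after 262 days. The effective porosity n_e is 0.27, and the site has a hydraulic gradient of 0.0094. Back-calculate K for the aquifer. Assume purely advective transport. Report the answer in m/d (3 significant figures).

v = L / t = 2420 / 262 = 9.237 m/d
K = v · n / i = 9.237 × 0.27 / 0.0094 = 265 m/d

265 m/d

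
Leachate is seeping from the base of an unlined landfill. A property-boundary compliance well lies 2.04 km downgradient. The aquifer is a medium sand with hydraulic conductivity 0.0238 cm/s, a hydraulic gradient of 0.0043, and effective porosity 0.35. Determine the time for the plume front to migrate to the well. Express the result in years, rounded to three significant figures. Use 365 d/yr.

K = 0.0238 cm/s × 864 = 20.56 m/d
Specific discharge q = 20.56 × 0.0043 = 0.08842 m/d
Average linear velocity = 0.08842 / 0.35 = 0.2526 m/d
L = 2.04 km = 2040 m
t = L / v = 2040 / 0.2526 = 8075 d
   = 8075 / 365 = 22.1 yr

22.1 years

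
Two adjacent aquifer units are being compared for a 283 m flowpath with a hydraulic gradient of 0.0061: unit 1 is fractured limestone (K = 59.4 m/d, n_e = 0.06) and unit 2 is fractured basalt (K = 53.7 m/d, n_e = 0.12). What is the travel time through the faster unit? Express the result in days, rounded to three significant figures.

Unit 1 (fractured limestone): v = 59.4×0.0061/0.06 = 6.039 m/d, t = 283/6.039 = 46.86 d
Unit 2 (fractured basalt): v = 53.7×0.0061/0.12 = 2.730 m/d, t = 283/2.730 = 103.7 d
Faster unit: t = 46.9 d

46.9 days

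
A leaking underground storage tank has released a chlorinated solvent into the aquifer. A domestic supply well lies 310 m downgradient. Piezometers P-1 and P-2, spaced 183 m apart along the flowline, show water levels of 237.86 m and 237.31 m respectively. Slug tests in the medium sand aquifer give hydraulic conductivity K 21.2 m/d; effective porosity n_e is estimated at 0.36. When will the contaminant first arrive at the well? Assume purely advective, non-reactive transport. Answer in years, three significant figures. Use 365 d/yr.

4.80 years

Hydraulic gradient i = (237.86 − 237.31) / 183 = 0.55 / 183 = 0.003005
Darcy flux q = K·i = 21.2 × 0.003005 = 0.06372 m/d
v_s = q/n_e = 0.06372/0.36 = 0.1770 m/d
t = L / v = 310 / 0.1770 = 1752 d
   = 1752 / 365 = 4.80 yr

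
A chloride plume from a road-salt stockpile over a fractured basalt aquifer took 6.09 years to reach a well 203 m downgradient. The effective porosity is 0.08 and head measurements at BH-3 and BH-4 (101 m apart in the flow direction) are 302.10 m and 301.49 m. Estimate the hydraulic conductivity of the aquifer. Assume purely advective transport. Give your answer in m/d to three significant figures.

1.21 m/d

Hydraulic gradient i = (302.10 − 301.49) / 101 = 0.61 / 101 = 0.006040
t = 6.09 years = 2223 d
v = L / t = 203 / 2223 = 0.09132 m/d
K = v · n / i = 0.09132 × 0.08 / 0.006040 = 1.21 m/d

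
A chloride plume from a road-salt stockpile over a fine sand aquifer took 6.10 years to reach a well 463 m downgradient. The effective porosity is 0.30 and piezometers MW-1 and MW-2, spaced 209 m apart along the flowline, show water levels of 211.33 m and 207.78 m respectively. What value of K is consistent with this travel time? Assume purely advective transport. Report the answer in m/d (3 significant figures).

3.67 m/d

Hydraulic gradient i = (211.33 − 207.78) / 209 = 3.55 / 209 = 0.01699
t = 6.10 years = 2227 d
v = L / t = 463 / 2227 = 0.2079 m/d
K = v · n / i = 0.2079 × 0.30 / 0.01699 = 3.67 m/d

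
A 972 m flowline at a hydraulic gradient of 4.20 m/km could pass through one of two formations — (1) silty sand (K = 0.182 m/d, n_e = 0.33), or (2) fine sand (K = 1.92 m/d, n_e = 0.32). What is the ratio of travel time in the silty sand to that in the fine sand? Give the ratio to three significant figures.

Unit 1 (silty sand): v = 0.182×0.0042/0.33 = 0.002316 m/d, t = 972/0.002316 = 419600 d
Unit 2 (fine sand): v = 1.92×0.0042/0.32 = 0.02520 m/d, t = 972/0.02520 = 38570 d
t(silty sand) / t(fine sand) = 419600/38570 = 10.9

10.9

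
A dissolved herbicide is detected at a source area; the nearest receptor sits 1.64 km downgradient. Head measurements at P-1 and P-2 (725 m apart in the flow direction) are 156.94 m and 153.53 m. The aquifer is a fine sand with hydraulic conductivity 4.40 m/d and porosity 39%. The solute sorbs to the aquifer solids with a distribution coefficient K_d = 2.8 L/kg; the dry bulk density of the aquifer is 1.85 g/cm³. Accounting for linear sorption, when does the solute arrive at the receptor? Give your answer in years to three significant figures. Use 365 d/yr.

1210 years

Hydraulic gradient i = (156.94 − 153.53) / 725 = 3.41 / 725 = 0.004703
Darcy flux q = K·i = 4.40 × 0.004703 = 0.02070 m/d
Average linear velocity = 0.02070 / 0.39 = 0.05306 m/d
Retardation R = 1 + ρ_b·K_d/n = 1 + 1.85×2.8/0.39 = 14.28
Contaminant velocity v_c = v/R = 0.05306/14.28 = 0.003715 m/d
L = 1.64 km = 1640 m
t = L/v_c = 1640/0.003715 = 441400 d
   = 441400/365 = 1210 yr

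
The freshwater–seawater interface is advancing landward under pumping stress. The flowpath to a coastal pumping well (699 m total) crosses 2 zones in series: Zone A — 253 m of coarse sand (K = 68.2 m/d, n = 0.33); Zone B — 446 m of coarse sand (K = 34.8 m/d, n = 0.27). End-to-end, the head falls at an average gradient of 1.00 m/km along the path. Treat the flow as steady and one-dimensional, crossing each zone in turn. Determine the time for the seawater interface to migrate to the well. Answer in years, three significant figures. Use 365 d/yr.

13.2 years

Continuity: the same q passes through each zone, so ΔH = q·Σ(L_j/K_j) — the zones act as resistances in series.
Σ(L/K) = 253/68.2 + 446/34.8 = 3.710 + 12.82 = 16.53 d
K_eq = L_total / Σ(L/K) = 699 / 16.53 = 42.30 m/d
q = K_eq · i = 42.30 × 0.0010 = 0.04230 m/d (same in every zone)
Zone A: v = q/n = 0.04230/0.33 = 0.1282 m/d → t_A = 253/0.1282 = 1974 d
Zone B: v = q/n = 0.04230/0.27 = 0.1567 m/d → t_B = 446/0.1567 = 2847 d
Total t = 1974 + 2847 = 4821 d
   = 4821 / 365 = 13.2 yr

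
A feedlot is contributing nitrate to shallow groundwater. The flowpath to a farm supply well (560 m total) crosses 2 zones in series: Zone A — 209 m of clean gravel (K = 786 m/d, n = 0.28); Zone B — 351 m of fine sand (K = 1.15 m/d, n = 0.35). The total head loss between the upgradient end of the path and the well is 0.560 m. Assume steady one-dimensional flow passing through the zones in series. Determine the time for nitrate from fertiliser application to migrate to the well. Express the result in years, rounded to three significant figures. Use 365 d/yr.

Steady 1-D flow in series ⇒ the Darcy flux q is identical in every zone and the zone head losses add (resistances L/K in series).
Σ(L/K) = 209/786 + 351/1.15 = 0.2659 + 305.2 = 305.5 d
q = ΔH / Σ(L/K) = 0.560 / 305.5 = 0.001833 m/d (same in every zone)
Zone A: v = q/n = 0.001833/0.28 = 0.006547 m/d → t_A = 209/0.006547 = 31920 d
Zone B: v = q/n = 0.001833/0.35 = 0.005238 m/d → t_B = 351/0.005238 = 67020 d
Total t = 31920 + 67020 = 98940 d
   = 98940 / 365 = 271 yr

271 years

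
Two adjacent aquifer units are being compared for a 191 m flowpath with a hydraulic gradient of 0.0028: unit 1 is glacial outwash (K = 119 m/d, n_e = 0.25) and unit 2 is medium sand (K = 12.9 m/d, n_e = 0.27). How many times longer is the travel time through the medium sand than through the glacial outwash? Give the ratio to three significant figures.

9.96

Unit 1 (glacial outwash): v = 119×0.0028/0.25 = 1.333 m/d, t = 191/1.333 = 143.3 d
Unit 2 (medium sand): v = 12.9×0.0028/0.27 = 0.1338 m/d, t = 191/0.1338 = 1428 d
t(medium sand) / t(glacial outwash) = 1428/143.3 = 9.96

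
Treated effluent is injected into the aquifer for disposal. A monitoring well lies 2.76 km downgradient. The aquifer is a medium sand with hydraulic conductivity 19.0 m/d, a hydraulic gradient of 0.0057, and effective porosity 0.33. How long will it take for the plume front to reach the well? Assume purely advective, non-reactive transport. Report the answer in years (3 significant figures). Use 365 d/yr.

q = Ki = 19.0 × 0.0057 = 0.1083 m/d
Seepage velocity v = q / n = 0.1083 / 0.33 = 0.3282 m/d
L = 2.76 km = 2760 m
t = L / v = 2760 / 0.3282 = 8410 d
   = 8410 / 365 = 23.0 yr

23.0 years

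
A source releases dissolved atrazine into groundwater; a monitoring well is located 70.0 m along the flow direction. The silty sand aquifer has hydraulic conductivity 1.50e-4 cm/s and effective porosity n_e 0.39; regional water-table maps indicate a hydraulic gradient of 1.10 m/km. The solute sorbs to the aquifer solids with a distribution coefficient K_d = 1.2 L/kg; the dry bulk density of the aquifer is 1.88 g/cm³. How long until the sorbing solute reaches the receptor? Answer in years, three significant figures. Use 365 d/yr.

K = 1.50e-4 cm/s × 864 = 0.1296 m/d
q = Ki = 0.1296 × 0.0011 = 1.426e-4 m/d
Average linear velocity = 1.426e-4 / 0.39 = 3.655e-4 m/d
Retardation R = 1 + ρ_b·K_d/n = 1 + 1.88×1.2/0.39 = 6.785
Contaminant velocity v_c = v/R = 3.655e-4/6.785 = 5.388e-5 m/d
t = L/v_c = 70.0/5.388e-5 = 1.299e6 d
   = 1.299e6/365 = 3560 yr

3560 years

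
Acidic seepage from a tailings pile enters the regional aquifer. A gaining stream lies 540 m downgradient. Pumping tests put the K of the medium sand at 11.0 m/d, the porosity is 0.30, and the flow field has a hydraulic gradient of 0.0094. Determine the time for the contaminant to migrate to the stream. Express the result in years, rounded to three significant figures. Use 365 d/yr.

q = Ki = 11.0 × 0.0094 = 0.1034 m/d
Seepage velocity v = q / n = 0.1034 / 0.30 = 0.3447 m/d
t = L / v = 540 / 0.3447 = 1567 d
   = 1567 / 365 = 4.29 yr

4.29 years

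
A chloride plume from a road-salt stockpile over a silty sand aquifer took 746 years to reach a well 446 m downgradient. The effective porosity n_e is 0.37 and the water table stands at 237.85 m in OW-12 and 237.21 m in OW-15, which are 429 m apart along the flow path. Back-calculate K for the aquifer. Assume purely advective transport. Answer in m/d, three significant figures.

Hydraulic gradient i = (237.85 − 237.21) / 429 = 0.64 / 429 = 0.001492
t = 746 years = 272300 d
v = L / t = 446 / 272300 = 0.001638 m/d
K = v · n / i = 0.001638 × 0.37 / 0.001492 = 0.406 m/d

0.406 m/d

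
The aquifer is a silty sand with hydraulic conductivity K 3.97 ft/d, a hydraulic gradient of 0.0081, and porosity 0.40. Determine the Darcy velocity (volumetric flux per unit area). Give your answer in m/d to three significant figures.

0.00980 m/d

K = 3.97 ft/d × 0.3048 = 1.210 m/d
Specific discharge q = 1.210 × 0.0081 = 0.009801 m/d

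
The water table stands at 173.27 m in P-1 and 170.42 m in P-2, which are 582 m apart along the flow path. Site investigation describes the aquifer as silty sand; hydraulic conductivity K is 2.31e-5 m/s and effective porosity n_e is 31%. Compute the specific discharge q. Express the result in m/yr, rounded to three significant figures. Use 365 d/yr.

Hydraulic gradient i = (173.27 − 170.42) / 582 = 2.85 / 582 = 0.004897
K = 2.31e-5 m/s × 86400 s/d = 1.996 m/d
Darcy flux q = K·i = 1.996 × 0.004897 = 0.009773 m/d
   = 0.009773 × 365 = 3.57 m/yr

3.57 m/yr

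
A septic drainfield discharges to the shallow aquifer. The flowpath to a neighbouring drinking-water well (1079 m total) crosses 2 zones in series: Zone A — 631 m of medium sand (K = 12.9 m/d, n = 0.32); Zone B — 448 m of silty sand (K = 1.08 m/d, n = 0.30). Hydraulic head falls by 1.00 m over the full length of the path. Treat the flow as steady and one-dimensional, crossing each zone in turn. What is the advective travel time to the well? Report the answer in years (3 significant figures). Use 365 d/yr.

427 years

Continuity: the same q passes through each zone, so ΔH = q·Σ(L_j/K_j) — the zones act as resistances in series.
Σ(L/K) = 631/12.9 + 448/1.08 = 48.91 + 414.8 = 463.7 d
q = ΔH / Σ(L/K) = 1.00 / 463.7 = 0.002156 m/d (same in every zone)
Zone A: v = q/n = 0.002156/0.32 = 0.006739 m/d → t_A = 631/0.006739 = 93640 d
Zone B: v = q/n = 0.002156/0.30 = 0.007188 m/d → t_B = 448/0.007188 = 62330 d
Total t = 93640 + 62330 = 156000 d
   = 156000 / 365 = 427 yr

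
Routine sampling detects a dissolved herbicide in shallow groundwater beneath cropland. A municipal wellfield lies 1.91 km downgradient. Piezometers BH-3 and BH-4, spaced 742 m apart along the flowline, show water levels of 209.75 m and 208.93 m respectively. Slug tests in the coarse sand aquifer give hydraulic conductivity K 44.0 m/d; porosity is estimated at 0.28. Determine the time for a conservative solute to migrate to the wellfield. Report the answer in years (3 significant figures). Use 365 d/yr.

30.1 years

Hydraulic gradient i = (209.75 − 208.93) / 742 = 0.82 / 742 = 0.001105
Darcy flux q = K·i = 44.0 × 0.001105 = 0.04863 m/d
v = Ki/n = 44.0·0.001105/0.28 = 0.1737 m/d
L = 1.91 km = 1910 m
t = L / v = 1910 / 0.1737 = 11000 d
   = 11000 / 365 = 30.1 yr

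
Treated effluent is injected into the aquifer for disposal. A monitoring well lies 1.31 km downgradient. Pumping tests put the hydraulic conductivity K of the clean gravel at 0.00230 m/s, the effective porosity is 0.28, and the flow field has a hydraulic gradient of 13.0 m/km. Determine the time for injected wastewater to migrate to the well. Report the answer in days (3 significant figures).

142 days

K = 0.00230 m/s × 86400 s/d = 198.7 m/d
q = Ki = 198.7 × 0.013 = 2.583 m/d
Seepage velocity v = q / n = 2.583 / 0.28 = 9.226 m/d
L = 1.31 km = 1310 m
t = L / v = 1310 / 9.226 = 142.0 d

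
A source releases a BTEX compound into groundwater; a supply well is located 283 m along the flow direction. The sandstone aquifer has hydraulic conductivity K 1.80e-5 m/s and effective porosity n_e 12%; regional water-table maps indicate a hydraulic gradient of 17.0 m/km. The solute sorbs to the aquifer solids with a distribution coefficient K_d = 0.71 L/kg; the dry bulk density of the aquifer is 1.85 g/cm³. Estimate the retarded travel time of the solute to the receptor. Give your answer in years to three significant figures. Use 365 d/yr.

K = 1.80e-5 m/s × 86400 s/d = 1.555 m/d
q = Ki = 1.555 × 0.017 = 0.02644 m/d
v = Ki/n = 1.555·0.017/0.12 = 0.2203 m/d
Retardation R = 1 + ρ_b·K_d/n = 1 + 1.85×0.71/0.12 = 11.95
Contaminant velocity v_c = v/R = 0.2203/11.95 = 0.01844 m/d
t = L/v_c = 283/0.01844 = 15340 d
   = 15340/365 = 42.0 yr

42.0 years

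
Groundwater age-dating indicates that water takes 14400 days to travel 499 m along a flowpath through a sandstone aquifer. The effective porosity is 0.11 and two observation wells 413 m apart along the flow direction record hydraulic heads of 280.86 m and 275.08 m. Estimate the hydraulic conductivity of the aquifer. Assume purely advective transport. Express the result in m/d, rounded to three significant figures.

Hydraulic gradient i = (280.86 − 275.08) / 413 = 5.78 / 413 = 0.01400
v = L / t = 499 / 14400 = 0.03465 m/d
K = v · n / i = 0.03465 × 0.11 / 0.01400 = 0.272 m/d

0.272 m/d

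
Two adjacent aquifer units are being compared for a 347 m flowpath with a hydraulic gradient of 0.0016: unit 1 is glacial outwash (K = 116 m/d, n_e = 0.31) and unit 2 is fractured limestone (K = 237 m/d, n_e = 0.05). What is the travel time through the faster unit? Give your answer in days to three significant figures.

Unit 1 (glacial outwash): v = 116×0.0016/0.31 = 0.5987 m/d, t = 347/0.5987 = 579.6 d
Unit 2 (fractured limestone): v = 237×0.0016/0.05 = 7.584 m/d, t = 347/7.584 = 45.75 d
Faster unit: t = 45.8 d

45.8 days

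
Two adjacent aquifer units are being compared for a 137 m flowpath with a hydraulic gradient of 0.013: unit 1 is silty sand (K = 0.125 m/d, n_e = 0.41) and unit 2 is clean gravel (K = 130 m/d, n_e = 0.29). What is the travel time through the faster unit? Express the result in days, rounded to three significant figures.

Unit 1 (silty sand): v = 0.125×0.013/0.41 = 0.003963 m/d, t = 137/0.003963 = 34570 d
Unit 2 (clean gravel): v = 130×0.013/0.29 = 5.828 m/d, t = 137/5.828 = 23.51 d
Faster unit: t = 23.5 d

23.5 days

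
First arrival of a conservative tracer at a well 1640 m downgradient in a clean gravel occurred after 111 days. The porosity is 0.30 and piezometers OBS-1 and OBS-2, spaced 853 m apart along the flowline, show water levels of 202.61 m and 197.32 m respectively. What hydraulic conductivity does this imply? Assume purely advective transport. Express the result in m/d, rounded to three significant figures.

715 m/d

Hydraulic gradient i = (202.61 − 197.32) / 853 = 5.29 / 853 = 0.006202
v = L / t = 1640 / 111 = 14.77 m/d
K = v · n / i = 14.77 × 0.30 / 0.006202 = 715 m/d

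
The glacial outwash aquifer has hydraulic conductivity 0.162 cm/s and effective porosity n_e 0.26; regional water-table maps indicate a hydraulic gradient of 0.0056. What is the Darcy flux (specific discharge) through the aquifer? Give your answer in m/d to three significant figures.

K = 0.162 cm/s × 864 = 140.0 m/d
Darcy flux q = K·i = 140.0 × 0.0056 = 0.7838 m/d

0.784 m/d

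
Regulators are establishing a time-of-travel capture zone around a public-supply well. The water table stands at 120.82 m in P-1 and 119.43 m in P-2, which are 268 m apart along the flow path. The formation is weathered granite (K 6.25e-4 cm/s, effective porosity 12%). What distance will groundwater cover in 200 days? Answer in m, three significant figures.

4.67 m

Hydraulic gradient i = (120.82 − 119.43) / 268 = 1.39 / 268 = 0.005187
K = 6.25e-4 cm/s × 864 = 0.5400 m/d
Specific discharge q = 0.5400 × 0.005187 = 0.002801 m/d
Average linear velocity = 0.002801 / 0.12 = 0.02334 m/d
L = v × T = 0.02334 × 200 = 4.668 m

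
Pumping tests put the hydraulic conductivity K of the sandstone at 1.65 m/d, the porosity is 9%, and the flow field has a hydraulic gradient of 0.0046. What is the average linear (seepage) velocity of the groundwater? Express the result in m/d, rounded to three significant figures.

q = Ki = 1.65 × 0.0046 = 0.007590 m/d
v_s = q/n_e = 0.007590/0.09 = 0.08433 m/d

0.0843 m/d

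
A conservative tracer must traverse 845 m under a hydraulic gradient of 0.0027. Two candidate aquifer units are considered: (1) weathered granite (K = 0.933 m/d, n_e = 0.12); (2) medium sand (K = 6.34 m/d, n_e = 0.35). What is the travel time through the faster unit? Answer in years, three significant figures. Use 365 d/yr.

Unit 1 (weathered granite): v = 0.933×0.0027/0.12 = 0.02099 m/d, t = 845/0.02099 = 40250 d
Unit 2 (medium sand): v = 6.34×0.0027/0.35 = 0.04891 m/d, t = 845/0.04891 = 17280 d
Faster: 17280 d / 365 = 47.3 yr

47.3 years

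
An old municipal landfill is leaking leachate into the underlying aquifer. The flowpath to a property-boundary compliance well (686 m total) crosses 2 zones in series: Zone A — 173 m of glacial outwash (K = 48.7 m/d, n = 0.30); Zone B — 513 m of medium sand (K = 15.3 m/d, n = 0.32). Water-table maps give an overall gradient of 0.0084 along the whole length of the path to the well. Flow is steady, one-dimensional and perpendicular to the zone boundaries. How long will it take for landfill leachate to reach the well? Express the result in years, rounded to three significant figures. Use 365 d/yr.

For zones in series the flux q is common to all zones; the equivalent conductivity is the harmonic (thickness-weighted) mean, K_eq = L_total / Σ(L_j/K_j).
Σ(L/K) = 173/48.7 + 513/15.3 = 3.552 + 33.53 = 37.08 d
K_eq = L_total / Σ(L/K) = 686 / 37.08 = 18.50 m/d
q = K_eq · i = 18.50 × 0.0084 = 0.1554 m/d (same in every zone)
Zone A: v = q/n = 0.1554/0.30 = 0.5180 m/d → t_A = 173/0.5180 = 334.0 d
Zone B: v = q/n = 0.1554/0.32 = 0.4856 m/d → t_B = 513/0.4856 = 1056 d
Total t = 334.0 + 1056 = 1390 d
   = 1390 / 365 = 3.81 yr

3.81 years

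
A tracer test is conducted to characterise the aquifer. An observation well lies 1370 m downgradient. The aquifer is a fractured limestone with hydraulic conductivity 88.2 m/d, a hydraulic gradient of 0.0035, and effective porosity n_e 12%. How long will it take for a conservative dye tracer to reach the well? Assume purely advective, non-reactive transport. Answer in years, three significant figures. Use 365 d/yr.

1.46 years

q = Ki = 88.2 × 0.0035 = 0.3087 m/d
Average linear velocity = 0.3087 / 0.12 = 2.573 m/d
t = L / v = 1370 / 2.573 = 532.6 d
   = 532.6 / 365 = 1.46 yr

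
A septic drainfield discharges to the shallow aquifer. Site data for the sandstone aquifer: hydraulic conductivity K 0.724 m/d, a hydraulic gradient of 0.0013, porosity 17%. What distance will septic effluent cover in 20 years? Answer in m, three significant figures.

40.4 m

q = Ki = 0.724 × 0.0013 = 9.412e-4 m/d
Average linear velocity = 9.412e-4 / 0.17 = 0.005536 m/d
T = 20 yr × 365 = 7300 d
L = v × T = 0.005536 × 7300 = 40.42 m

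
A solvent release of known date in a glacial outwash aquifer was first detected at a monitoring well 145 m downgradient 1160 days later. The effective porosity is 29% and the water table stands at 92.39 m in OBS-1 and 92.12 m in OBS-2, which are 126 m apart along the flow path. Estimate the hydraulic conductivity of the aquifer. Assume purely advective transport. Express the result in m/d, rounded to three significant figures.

16.9 m/d

Hydraulic gradient i = (92.39 − 92.12) / 126 = 0.27 / 126 = 0.002143
v = L / t = 145 / 1160 = 0.1250 m/d
K = v · n / i = 0.1250 × 0.29 / 0.002143 = 16.9 m/d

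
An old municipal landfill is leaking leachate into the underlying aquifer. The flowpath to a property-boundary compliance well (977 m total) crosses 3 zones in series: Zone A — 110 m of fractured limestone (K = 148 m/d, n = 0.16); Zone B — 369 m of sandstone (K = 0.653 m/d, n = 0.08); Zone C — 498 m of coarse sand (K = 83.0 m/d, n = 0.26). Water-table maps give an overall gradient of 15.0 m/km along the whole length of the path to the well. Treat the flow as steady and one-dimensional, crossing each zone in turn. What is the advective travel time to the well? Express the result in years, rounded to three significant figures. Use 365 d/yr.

18.9 years

Continuity: the same q passes through each zone, so ΔH = q·Σ(L_j/K_j) — the zones act as resistances in series.
Σ(L/K) = 110/148 + 369/0.653 + 498/83.0 = 0.7432 + 565.1 + 6.000 = 571.8 d
K_eq = L_total / Σ(L/K) = 977 / 571.8 = 1.709 m/d
q = K_eq · i = 1.709 × 0.015 = 0.02563 m/d (same in every zone)
Zone A: v = q/n = 0.02563/0.16 = 0.1602 m/d → t_A = 110/0.1602 = 686.7 d
Zone B: v = q/n = 0.02563/0.08 = 0.3204 m/d → t_B = 369/0.3204 = 1152 d
Zone C: v = q/n = 0.02563/0.26 = 0.09857 m/d → t_C = 498/0.09857 = 5052 d
Total t = 686.7 + 1152 + 5052 = 6891 d
   = 6891 / 365 = 18.9 yr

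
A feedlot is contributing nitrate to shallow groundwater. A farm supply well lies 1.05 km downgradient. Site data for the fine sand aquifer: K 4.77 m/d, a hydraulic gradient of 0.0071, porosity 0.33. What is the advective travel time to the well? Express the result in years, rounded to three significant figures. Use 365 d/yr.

Darcy flux q = K·i = 4.77 × 0.0071 = 0.03387 m/d
v_s = q/n_e = 0.03387/0.33 = 0.1026 m/d
L = 1.05 km = 1050 m
t = L / v = 1050 / 0.1026 = 10230 d
   = 10230 / 365 = 28.0 yr

28.0 years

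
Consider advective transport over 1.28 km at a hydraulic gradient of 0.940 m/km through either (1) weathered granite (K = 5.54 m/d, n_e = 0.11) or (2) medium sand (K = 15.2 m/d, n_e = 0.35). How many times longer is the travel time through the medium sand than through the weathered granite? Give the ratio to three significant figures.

Unit 1 (weathered granite): v = 5.54×9.4e-4/0.11 = 0.04734 m/d, t = 1280/0.04734 = 27040 d
Unit 2 (medium sand): v = 15.2×9.4e-4/0.35 = 0.04082 m/d, t = 1280/0.04082 = 31350 d
t(medium sand) / t(weathered granite) = 31350/27040 = 1.16

1.16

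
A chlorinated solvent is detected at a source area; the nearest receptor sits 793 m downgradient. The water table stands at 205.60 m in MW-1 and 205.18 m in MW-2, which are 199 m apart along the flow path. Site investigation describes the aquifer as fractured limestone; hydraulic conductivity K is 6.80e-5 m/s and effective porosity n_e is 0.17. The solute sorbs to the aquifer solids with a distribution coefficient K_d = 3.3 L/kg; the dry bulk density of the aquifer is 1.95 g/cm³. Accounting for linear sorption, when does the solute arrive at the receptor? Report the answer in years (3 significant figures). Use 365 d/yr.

Hydraulic gradient i = (205.60 − 205.18) / 199 = 0.42 / 199 = 0.002111
K = 6.80e-5 m/s × 86400 s/d = 5.875 m/d
Darcy flux q = K·i = 5.875 × 0.002111 = 0.01240 m/d
v = Ki/n = 5.875·0.002111/0.17 = 0.07294 m/d
Retardation R = 1 + ρ_b·K_d/n = 1 + 1.95×3.3/0.17 = 38.85
Contaminant velocity v_c = v/R = 0.07294/38.85 = 0.001877 m/d
t = L/v_c = 793/0.001877 = 422400 d
   = 422400/365 = 1160 yr

1160 years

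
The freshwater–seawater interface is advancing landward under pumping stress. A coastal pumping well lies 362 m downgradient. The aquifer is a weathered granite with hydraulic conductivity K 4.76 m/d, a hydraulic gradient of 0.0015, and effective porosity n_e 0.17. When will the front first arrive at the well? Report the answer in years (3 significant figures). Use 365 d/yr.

q = Ki = 4.76 × 0.0015 = 0.007140 m/d
v = Ki/n = 4.76·0.0015/0.17 = 0.04200 m/d
t = L / v = 362 / 0.04200 = 8619 d
   = 8619 / 365 = 23.6 yr

23.6 years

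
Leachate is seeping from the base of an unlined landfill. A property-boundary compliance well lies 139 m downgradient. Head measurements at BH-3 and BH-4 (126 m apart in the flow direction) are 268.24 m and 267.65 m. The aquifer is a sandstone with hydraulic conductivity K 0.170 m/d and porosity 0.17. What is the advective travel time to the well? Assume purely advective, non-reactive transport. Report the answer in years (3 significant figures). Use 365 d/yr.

81.3 years

Hydraulic gradient i = (268.24 − 267.65) / 126 = 0.59 / 126 = 0.004683
Specific discharge q = 0.170 × 0.004683 = 7.960e-4 m/d
v_s = q/n_e = 7.960e-4/0.17 = 0.004683 m/d
t = L / v = 139 / 0.004683 = 29680 d
   = 29680 / 365 = 81.3 yr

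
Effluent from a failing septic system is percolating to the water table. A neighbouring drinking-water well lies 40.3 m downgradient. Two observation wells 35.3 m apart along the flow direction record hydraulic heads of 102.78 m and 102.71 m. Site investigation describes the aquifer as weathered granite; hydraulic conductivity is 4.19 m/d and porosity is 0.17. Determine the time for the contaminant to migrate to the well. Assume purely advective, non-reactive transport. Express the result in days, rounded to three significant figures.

Hydraulic gradient i = (102.78 − 102.71) / 35.3 = 0.07 / 35.3 = 0.001983
q = Ki = 4.19 × 0.001983 = 0.008309 m/d
Seepage velocity v = q / n = 0.008309 / 0.17 = 0.04888 m/d
t = L / v = 40.3 / 0.04888 = 824.5 d

825 days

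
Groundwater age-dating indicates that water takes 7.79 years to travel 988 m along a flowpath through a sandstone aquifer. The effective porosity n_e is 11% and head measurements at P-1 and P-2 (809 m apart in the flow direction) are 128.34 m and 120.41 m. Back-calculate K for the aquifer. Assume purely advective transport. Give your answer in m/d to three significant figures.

3.90 m/d

Hydraulic gradient i = (128.34 − 120.41) / 809 = 7.93 / 809 = 0.009802
t = 7.79 years = 2843 d
v = L / t = 988 / 2843 = 0.3475 m/d
K = v · n / i = 0.3475 × 0.11 / 0.009802 = 3.90 m/d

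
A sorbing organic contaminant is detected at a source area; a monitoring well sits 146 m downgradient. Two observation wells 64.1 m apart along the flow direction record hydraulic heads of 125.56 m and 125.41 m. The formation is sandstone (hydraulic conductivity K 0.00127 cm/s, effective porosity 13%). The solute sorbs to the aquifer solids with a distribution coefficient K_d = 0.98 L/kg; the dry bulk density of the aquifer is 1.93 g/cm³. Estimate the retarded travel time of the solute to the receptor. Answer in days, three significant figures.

115000 days

Hydraulic gradient i = (125.56 − 125.41) / 64.1 = 0.15 / 64.1 = 0.002340
K = 0.00127 cm/s × 864 = 1.097 m/d
Specific discharge q = 1.097 × 0.002340 = 0.002568 m/d
v_s = q/n_e = 0.002568/0.13 = 0.01975 m/d
Retardation R = 1 + ρ_b·K_d/n = 1 + 1.93×0.98/0.13 = 15.55
Contaminant velocity v_c = v/R = 0.01975/15.55 = 0.001270 m/d
t = L/v_c = 146/0.001270 = 114900 d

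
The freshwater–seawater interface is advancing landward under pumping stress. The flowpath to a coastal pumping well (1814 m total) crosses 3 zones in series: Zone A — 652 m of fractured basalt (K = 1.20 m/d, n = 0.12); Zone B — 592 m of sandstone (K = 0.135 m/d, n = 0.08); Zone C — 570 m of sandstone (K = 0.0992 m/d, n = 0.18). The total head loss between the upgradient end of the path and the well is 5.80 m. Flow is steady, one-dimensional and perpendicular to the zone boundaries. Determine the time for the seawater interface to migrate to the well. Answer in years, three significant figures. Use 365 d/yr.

Steady 1-D flow in series ⇒ the Darcy flux q is identical in every zone and the zone head losses add (resistances L/K in series).
Σ(L/K) = 652/1.20 + 592/0.135 + 570/0.0992 = 543.3 + 4385 + 5746 = 10670 d
q = ΔH / Σ(L/K) = 5.80 / 10670 = 5.434e-4 m/d (same in every zone)
Zone A: v = q/n = 5.434e-4/0.12 = 0.004528 m/d → t_A = 652/0.004528 = 144000 d
Zone B: v = q/n = 5.434e-4/0.08 = 0.006792 m/d → t_B = 592/0.006792 = 87160 d
Zone C: v = q/n = 5.434e-4/0.18 = 0.003019 m/d → t_C = 570/0.003019 = 188800 d
Total t = 144000 + 87160 + 188800 = 420000 d
   = 420000 / 365 = 1150 yr

1150 years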